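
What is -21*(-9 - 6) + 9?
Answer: 324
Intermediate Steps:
-21*(-9 - 6) + 9 = -21*(-15) + 9 = 315 + 9 = 324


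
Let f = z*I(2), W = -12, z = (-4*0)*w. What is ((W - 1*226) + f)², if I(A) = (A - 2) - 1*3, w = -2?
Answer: 56644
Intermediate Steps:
z = 0 (z = -4*0*(-2) = 0*(-2) = 0)
I(A) = -5 + A (I(A) = (-2 + A) - 3 = -5 + A)
f = 0 (f = 0*(-5 + 2) = 0*(-3) = 0)
((W - 1*226) + f)² = ((-12 - 1*226) + 0)² = ((-12 - 226) + 0)² = (-238 + 0)² = (-238)² = 56644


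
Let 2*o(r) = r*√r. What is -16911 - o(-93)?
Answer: -16911 + 93*I*√93/2 ≈ -16911.0 + 448.43*I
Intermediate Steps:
o(r) = r^(3/2)/2 (o(r) = (r*√r)/2 = r^(3/2)/2)
-16911 - o(-93) = -16911 - (-93)^(3/2)/2 = -16911 - (-93*I*√93)/2 = -16911 - (-93)*I*√93/2 = -16911 + 93*I*√93/2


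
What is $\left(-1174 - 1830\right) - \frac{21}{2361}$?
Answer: $- \frac{2364155}{787} \approx -3004.0$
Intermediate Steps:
$\left(-1174 - 1830\right) - \frac{21}{2361} = -3004 - \frac{7}{787} = - \frac{2364155}{787}$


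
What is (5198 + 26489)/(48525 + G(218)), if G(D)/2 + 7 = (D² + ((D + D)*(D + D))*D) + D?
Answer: 31687/83025851 ≈ 0.00038165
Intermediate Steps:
G(D) = -14 + 2*D + 2*D² + 8*D³ (G(D) = -14 + 2*((D² + ((D + D)*(D + D))*D) + D) = -14 + 2*((D² + ((2*D)*(2*D))*D) + D) = -14 + 2*((D² + (4*D²)*D) + D) = -14 + 2*((D² + 4*D³) + D) = -14 + 2*(D + D² + 4*D³) = -14 + (2*D + 2*D² + 8*D³) = -14 + 2*D + 2*D² + 8*D³)
(5198 + 26489)/(48525 + G(218)) = (5198 + 26489)/(48525 + (-14 + 2*218 + 2*218² + 8*218³)) = 31687/(48525 + (-14 + 436 + 2*47524 + 8*10360232)) = 31687/(48525 + (-14 + 436 + 95048 + 82881856)) = 31687/(48525 + 82977326) = 31687/83025851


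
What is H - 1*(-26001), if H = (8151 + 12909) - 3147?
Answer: 43914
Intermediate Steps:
H = 17913 (H = 21060 - 3147 = 17913)
H - 1*(-26001) = 17913 - 1*(-26001) = 17913 + 26001 = 43914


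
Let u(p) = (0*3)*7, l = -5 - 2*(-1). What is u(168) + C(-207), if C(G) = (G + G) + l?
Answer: -417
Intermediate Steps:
l = -3 (l = -5 + 2 = -3)
u(p) = 0 (u(p) = 0*7 = 0)
C(G) = -3 + 2*G (C(G) = (G + G) - 3 = 2*G - 3 = -3 + 2*G)
u(168) + C(-207) = 0 + (-3 + 2*(-207)) = 0 + (-3 - 414) = 0 - 417 = -417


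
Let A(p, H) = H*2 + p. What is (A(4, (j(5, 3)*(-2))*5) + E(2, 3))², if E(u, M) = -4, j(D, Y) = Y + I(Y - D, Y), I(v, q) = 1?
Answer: 6400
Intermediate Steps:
j(D, Y) = 1 + Y (j(D, Y) = Y + 1 = 1 + Y)
A(p, H) = p + 2*H (A(p, H) = 2*H + p = p + 2*H)
(A(4, (j(5, 3)*(-2))*5) + E(2, 3))² = ((4 + 2*(((1 + 3)*(-2))*5)) - 4)² = ((4 + 2*((4*(-2))*5)) - 4)² = ((4 + 2*(-8*5)) - 4)² = ((4 + 2*(-40)) - 4)² = ((4 - 80) - 4)² = (-76 - 4)² = (-80)² = 6400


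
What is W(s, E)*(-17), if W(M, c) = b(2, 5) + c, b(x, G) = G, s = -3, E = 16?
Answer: -357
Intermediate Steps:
W(M, c) = 5 + c
W(s, E)*(-17) = (5 + 16)*(-17) = 21*(-17) = -357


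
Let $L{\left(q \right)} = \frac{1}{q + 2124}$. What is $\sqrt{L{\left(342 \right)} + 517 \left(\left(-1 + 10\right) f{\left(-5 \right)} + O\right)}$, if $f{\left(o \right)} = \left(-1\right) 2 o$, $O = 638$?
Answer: $\frac{\sqrt{254311241458}}{822} \approx 613.5$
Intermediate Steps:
$L{\left(q \right)} = \frac{1}{2124 + q}$
$f{\left(o \right)} = - 2 o$
$\sqrt{L{\left(342 \right)} + 517 \left(\left(-1 + 10\right) f{\left(-5 \right)} + O\right)} = \sqrt{\frac{1}{2124 + 342} + 517 \left(\left(-1 + 10\right) \left(\left(-2\right) \left(-5\right)\right) + 638\right)} = \sqrt{\frac{1}{2466} + 517 \left(9 \cdot 10 + 638\right)} = \sqrt{\frac{1}{2466} + 517 \left(90 + 638\right)} = \sqrt{\frac{1}{2466} + 517 \cdot 728} = \sqrt{\frac{1}{2466} + 376376} = \sqrt{\frac{928143217}{2466}} = \frac{\sqrt{254311241458}}{822}$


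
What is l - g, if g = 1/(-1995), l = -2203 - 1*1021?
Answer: -6431879/1995 ≈ -3224.0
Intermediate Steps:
l = -3224 (l = -2203 - 1021 = -3224)
g = -1/1995 ≈ -0.00050125
l - g = -3224 - 1*(-1/1995) = -3224 + 1/1995 = -6431879/1995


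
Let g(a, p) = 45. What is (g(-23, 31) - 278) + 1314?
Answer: 1081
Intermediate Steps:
(g(-23, 31) - 278) + 1314 = (45 - 278) + 1314 = -233 + 1314 = 1081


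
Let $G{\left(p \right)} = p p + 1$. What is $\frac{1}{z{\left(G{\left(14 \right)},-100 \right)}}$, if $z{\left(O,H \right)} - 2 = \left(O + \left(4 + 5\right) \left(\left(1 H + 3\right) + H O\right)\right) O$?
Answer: $- \frac{1}{35061270} \approx -2.8521 \cdot 10^{-8}$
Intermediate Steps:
$G{\left(p \right)} = 1 + p^{2}$ ($G{\left(p \right)} = p^{2} + 1 = 1 + p^{2}$)
$z{\left(O,H \right)} = 2 + O \left(27 + O + 9 H + 9 H O\right)$ ($z{\left(O,H \right)} = 2 + \left(O + \left(4 + 5\right) \left(\left(1 H + 3\right) + H O\right)\right) O = 2 + \left(O + 9 \left(\left(H + 3\right) + H O\right)\right) O = 2 + \left(O + 9 \left(\left(3 + H\right) + H O\right)\right) O = 2 + \left(O + 9 \left(3 + H + H O\right)\right) O = 2 + \left(O + \left(27 + 9 H + 9 H O\right)\right) O = 2 + \left(27 + O + 9 H + 9 H O\right) O = 2 + O \left(27 + O + 9 H + 9 H O\right)$)
$\frac{1}{z{\left(G{\left(14 \right)},-100 \right)}} = \frac{1}{2 + \left(1 + 14^{2}\right)^{2} + 27 \left(1 + 14^{2}\right) + 9 \left(-100\right) \left(1 + 14^{2}\right) + 9 \left(-100\right) \left(1 + 14^{2}\right)^{2}} = \frac{1}{2 + \left(1 + 196\right)^{2} + 27 \left(1 + 196\right) + 9 \left(-100\right) \left(1 + 196\right) + 9 \left(-100\right) \left(1 + 196\right)^{2}} = \frac{1}{2 + 197^{2} + 27 \cdot 197 + 9 \left(-100\right) 197 + 9 \left(-100\right) 197^{2}} = \frac{1}{2 + 38809 + 5319 - 177300 + 9 \left(-100\right) 38809} = \frac{1}{2 + 38809 + 5319 - 177300 - 34928100} = \frac{1}{-35061270} = - \frac{1}{35061270}$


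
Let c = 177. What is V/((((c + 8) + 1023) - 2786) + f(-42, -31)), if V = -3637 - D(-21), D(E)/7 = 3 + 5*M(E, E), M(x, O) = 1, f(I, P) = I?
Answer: 1231/540 ≈ 2.2796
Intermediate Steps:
D(E) = 56 (D(E) = 7*(3 + 5*1) = 7*(3 + 5) = 7*8 = 56)
V = -3693 (V = -3637 - 1*56 = -3637 - 56 = -3693)
V/((((c + 8) + 1023) - 2786) + f(-42, -31)) = -3693/((((177 + 8) + 1023) - 2786) - 42) = -3693/(((185 + 1023) - 2786) - 42) = -3693/((1208 - 2786) - 42) = -3693/(-1578 - 42) = -3693/(-1620) = -3693*(-1/1620) = 1231/540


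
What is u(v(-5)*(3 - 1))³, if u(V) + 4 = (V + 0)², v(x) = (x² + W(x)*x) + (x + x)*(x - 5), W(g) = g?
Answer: 728902804319936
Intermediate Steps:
v(x) = 2*x² + 2*x*(-5 + x) (v(x) = (x² + x*x) + (x + x)*(x - 5) = (x² + x²) + (2*x)*(-5 + x) = 2*x² + 2*x*(-5 + x))
u(V) = -4 + V² (u(V) = -4 + (V + 0)² = -4 + V²)
u(v(-5)*(3 - 1))³ = (-4 + ((2*(-5)*(-5 + 2*(-5)))*(3 - 1))²)³ = (-4 + ((2*(-5)*(-5 - 10))*2)²)³ = (-4 + ((2*(-5)*(-15))*2)²)³ = (-4 + (150*2)²)³ = (-4 + 300²)³ = (-4 + 90000)³ = 89996³ = 728902804319936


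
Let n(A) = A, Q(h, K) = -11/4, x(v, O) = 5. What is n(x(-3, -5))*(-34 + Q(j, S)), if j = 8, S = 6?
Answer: -735/4 ≈ -183.75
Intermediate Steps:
Q(h, K) = -11/4 (Q(h, K) = -11*1/4 = -11/4)
n(x(-3, -5))*(-34 + Q(j, S)) = 5*(-34 - 11/4) = 5*(-147/4) = -735/4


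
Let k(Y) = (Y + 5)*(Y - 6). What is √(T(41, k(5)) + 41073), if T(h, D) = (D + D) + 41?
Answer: 3*√4566 ≈ 202.72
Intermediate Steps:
k(Y) = (-6 + Y)*(5 + Y) (k(Y) = (5 + Y)*(-6 + Y) = (-6 + Y)*(5 + Y))
T(h, D) = 41 + 2*D (T(h, D) = 2*D + 41 = 41 + 2*D)
√(T(41, k(5)) + 41073) = √((41 + 2*(-30 + 5² - 1*5)) + 41073) = √((41 + 2*(-30 + 25 - 5)) + 41073) = √((41 + 2*(-10)) + 41073) = √((41 - 20) + 41073) = √(21 + 41073) = √41094 = 3*√4566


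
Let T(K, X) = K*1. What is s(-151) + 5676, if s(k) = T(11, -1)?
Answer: 5687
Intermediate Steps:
T(K, X) = K
s(k) = 11
s(-151) + 5676 = 11 + 5676 = 5687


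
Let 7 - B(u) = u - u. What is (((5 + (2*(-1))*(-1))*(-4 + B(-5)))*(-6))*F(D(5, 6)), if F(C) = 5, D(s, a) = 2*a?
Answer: -630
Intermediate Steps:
B(u) = 7 (B(u) = 7 - (u - u) = 7 - 1*0 = 7 + 0 = 7)
(((5 + (2*(-1))*(-1))*(-4 + B(-5)))*(-6))*F(D(5, 6)) = (((5 + (2*(-1))*(-1))*(-4 + 7))*(-6))*5 = (((5 - 2*(-1))*3)*(-6))*5 = (((5 + 2)*3)*(-6))*5 = ((7*3)*(-6))*5 = (21*(-6))*5 = -126*5 = -630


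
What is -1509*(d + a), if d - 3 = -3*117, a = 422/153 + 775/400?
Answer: 422725727/816 ≈ 5.1805e+5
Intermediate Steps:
a = 11495/2448 (a = 422*(1/153) + 775*(1/400) = 422/153 + 31/16 = 11495/2448 ≈ 4.6957)
d = -348 (d = 3 - 3*117 = 3 - 351 = -348)
-1509*(d + a) = -1509*(-348 + 11495/2448) = -1509*(-840409/2448) = 422725727/816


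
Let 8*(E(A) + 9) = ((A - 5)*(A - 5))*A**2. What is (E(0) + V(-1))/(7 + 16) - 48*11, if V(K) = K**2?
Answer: -12152/23 ≈ -528.35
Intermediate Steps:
E(A) = -9 + A**2*(-5 + A)**2/8 (E(A) = -9 + (((A - 5)*(A - 5))*A**2)/8 = -9 + (((-5 + A)*(-5 + A))*A**2)/8 = -9 + ((-5 + A)**2*A**2)/8 = -9 + (A**2*(-5 + A)**2)/8 = -9 + A**2*(-5 + A)**2/8)
(E(0) + V(-1))/(7 + 16) - 48*11 = ((-9 + (1/8)*0**2*(-5 + 0)**2) + (-1)**2)/(7 + 16) - 48*11 = ((-9 + (1/8)*0*(-5)**2) + 1)/23 - 528 = ((-9 + (1/8)*0*25) + 1)*(1/23) - 528 = ((-9 + 0) + 1)*(1/23) - 528 = (-9 + 1)*(1/23) - 528 = -8*1/23 - 528 = -8/23 - 528 = -12152/23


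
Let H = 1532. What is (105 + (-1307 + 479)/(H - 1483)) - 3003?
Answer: -142830/49 ≈ -2914.9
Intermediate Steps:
(105 + (-1307 + 479)/(H - 1483)) - 3003 = (105 + (-1307 + 479)/(1532 - 1483)) - 3003 = (105 - 828/49) - 3003 = 4317/49 - 3003 = -142830/49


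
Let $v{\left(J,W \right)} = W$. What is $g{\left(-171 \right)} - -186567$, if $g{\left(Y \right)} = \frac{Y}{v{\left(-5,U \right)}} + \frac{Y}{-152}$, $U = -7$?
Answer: $\frac{10449183}{56} \approx 1.8659 \cdot 10^{5}$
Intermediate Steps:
$g{\left(Y \right)} = - \frac{159 Y}{1064}$ ($g{\left(Y \right)} = \frac{Y}{-7} + \frac{Y}{-152} = Y \left(- \frac{1}{7}\right) + Y \left(- \frac{1}{152}\right) = - \frac{Y}{7} - \frac{Y}{152} = - \frac{159 Y}{1064}$)
$g{\left(-171 \right)} - -186567 = \left(- \frac{159}{1064}\right) \left(-171\right) - -186567 = \frac{1431}{56} + 186567 = \frac{10449183}{56}$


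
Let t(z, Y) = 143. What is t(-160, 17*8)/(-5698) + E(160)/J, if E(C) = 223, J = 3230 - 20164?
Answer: -83914/2192953 ≈ -0.038265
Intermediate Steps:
J = -16934
t(-160, 17*8)/(-5698) + E(160)/J = 143/(-5698) + 223/(-16934) = 143*(-1/5698) + 223*(-1/16934) = -13/518 - 223/16934 = -83914/2192953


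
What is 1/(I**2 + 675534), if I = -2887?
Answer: 1/9010303 ≈ 1.1098e-7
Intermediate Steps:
1/(I**2 + 675534) = 1/((-2887)**2 + 675534) = 1/(8334769 + 675534) = 1/9010303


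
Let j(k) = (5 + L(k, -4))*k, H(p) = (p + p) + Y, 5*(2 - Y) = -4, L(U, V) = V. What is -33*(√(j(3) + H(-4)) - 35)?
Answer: 1155 - 33*I*√55/5 ≈ 1155.0 - 48.947*I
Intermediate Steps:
Y = 14/5 (Y = 2 - ⅕*(-4) = 2 + ⅘ = 14/5 ≈ 2.8000)
H(p) = 14/5 + 2*p (H(p) = (p + p) + 14/5 = 2*p + 14/5 = 14/5 + 2*p)
j(k) = k (j(k) = (5 - 4)*k = 1*k = k)
-33*(√(j(3) + H(-4)) - 35) = -33*(√(3 + (14/5 + 2*(-4))) - 35) = -33*(√(3 + (14/5 - 8)) - 35) = -33*(√(3 - 26/5) - 35) = -33*(√(-11/5) - 35) = -33*(I*√55/5 - 35) = -33*(-35 + I*√55/5) = 1155 - 33*I*√55/5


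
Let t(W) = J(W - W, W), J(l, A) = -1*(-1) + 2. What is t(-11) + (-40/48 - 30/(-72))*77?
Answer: -349/12 ≈ -29.083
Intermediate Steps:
J(l, A) = 3 (J(l, A) = 1 + 2 = 3)
t(W) = 3
t(-11) + (-40/48 - 30/(-72))*77 = 3 + (-40/48 - 30/(-72))*77 = 3 + (-40*1/48 - 30*(-1/72))*77 = 3 + (-5/6 + 5/12)*77 = 3 - 5/12*77 = 3 - 385/12 = -349/12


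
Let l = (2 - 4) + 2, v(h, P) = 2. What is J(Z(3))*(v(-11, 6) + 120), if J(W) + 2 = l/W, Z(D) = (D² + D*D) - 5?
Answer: -244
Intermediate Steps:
l = 0 (l = -2 + 2 = 0)
Z(D) = -5 + 2*D² (Z(D) = (D² + D²) - 5 = 2*D² - 5 = -5 + 2*D²)
J(W) = -2 (J(W) = -2 + 0/W = -2 + 0 = -2)
J(Z(3))*(v(-11, 6) + 120) = -2*(2 + 120) = -2*122 = -244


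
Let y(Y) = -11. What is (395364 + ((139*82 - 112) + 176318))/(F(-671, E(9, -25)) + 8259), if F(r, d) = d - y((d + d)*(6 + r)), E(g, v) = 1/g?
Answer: 5246712/74431 ≈ 70.491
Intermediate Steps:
F(r, d) = 11 + d (F(r, d) = d - 1*(-11) = d + 11 = 11 + d)
(395364 + ((139*82 - 112) + 176318))/(F(-671, E(9, -25)) + 8259) = (395364 + ((139*82 - 112) + 176318))/((11 + 1/9) + 8259) = (395364 + ((11398 - 112) + 176318))/((11 + ⅑) + 8259) = (395364 + (11286 + 176318))/(100/9 + 8259) = (395364 + 187604)/(74431/9) = 582968*(9/74431) = 5246712/74431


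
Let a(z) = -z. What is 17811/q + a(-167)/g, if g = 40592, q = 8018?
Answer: 362161559/162733328 ≈ 2.2255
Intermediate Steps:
17811/q + a(-167)/g = 17811/8018 - 1*(-167)/40592 = 17811*(1/8018) + 167*(1/40592) = 17811/8018 + 167/40592 = 362161559/162733328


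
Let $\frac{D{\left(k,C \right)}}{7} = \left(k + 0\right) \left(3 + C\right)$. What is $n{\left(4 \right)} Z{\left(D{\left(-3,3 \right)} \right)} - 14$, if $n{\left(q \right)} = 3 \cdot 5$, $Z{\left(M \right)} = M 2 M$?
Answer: $476266$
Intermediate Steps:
$D{\left(k,C \right)} = 7 k \left(3 + C\right)$ ($D{\left(k,C \right)} = 7 \left(k + 0\right) \left(3 + C\right) = 7 k \left(3 + C\right)$)
$Z{\left(M \right)} = 2 M^{2}$ ($Z{\left(M \right)} = 2 M M = 2 M^{2}$)
$n{\left(q \right)} = 15$
$n{\left(4 \right)} Z{\left(D{\left(-3,3 \right)} \right)} - 14 = 15 \cdot 2 \left(7 \left(-3\right) \left(3 + 3\right)\right)^{2} - 14 = 15 \cdot 2 \left(7 \left(-3\right) 6\right)^{2} - 14 = 15 \cdot 2 \left(-126\right)^{2} - 14 = 15 \cdot 2 \cdot 15876 - 14 = 15 \cdot 31752 - 14 = 476280 - 14 = 476266$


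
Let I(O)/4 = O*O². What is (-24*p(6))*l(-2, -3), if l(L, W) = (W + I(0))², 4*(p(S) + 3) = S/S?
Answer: 594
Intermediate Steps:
I(O) = 4*O³ (I(O) = 4*(O*O²) = 4*O³)
p(S) = -11/4 (p(S) = -3 + (S/S)/4 = -3 + (¼)*1 = -3 + ¼ = -11/4)
l(L, W) = W² (l(L, W) = (W + 4*0³)² = (W + 4*0)² = (W + 0)² = W²)
(-24*p(6))*l(-2, -3) = -24*(-11/4)*(-3)² = 66*9 = 594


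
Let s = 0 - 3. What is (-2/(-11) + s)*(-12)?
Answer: 372/11 ≈ 33.818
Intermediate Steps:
s = -3
(-2/(-11) + s)*(-12) = (-2/(-11) - 3)*(-12) = (-2*(-1/11) - 3)*(-12) = (2/11 - 3)*(-12) = -31/11*(-12) = 372/11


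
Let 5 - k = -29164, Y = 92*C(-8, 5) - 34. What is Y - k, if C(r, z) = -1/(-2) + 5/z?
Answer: -29065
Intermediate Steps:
C(r, z) = ½ + 5/z (C(r, z) = -1*(-½) + 5/z = ½ + 5/z)
Y = 104 (Y = 92*((½)*(10 + 5)/5) - 34 = 92*((½)*(⅕)*15) - 34 = 92*(3/2) - 34 = 138 - 34 = 104)
k = 29169 (k = 5 - 1*(-29164) = 5 + 29164 = 29169)
Y - k = 104 - 1*29169 = 104 - 29169 = -29065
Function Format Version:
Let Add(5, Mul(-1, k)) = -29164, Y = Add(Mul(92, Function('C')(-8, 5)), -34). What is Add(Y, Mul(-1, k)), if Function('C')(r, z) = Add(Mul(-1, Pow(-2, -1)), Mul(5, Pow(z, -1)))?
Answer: -29065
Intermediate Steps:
Function('C')(r, z) = Add(Rational(1, 2), Mul(5, Pow(z, -1))) (Function('C')(r, z) = Add(Mul(-1, Rational(-1, 2)), Mul(5, Pow(z, -1))) = Add(Rational(1, 2), Mul(5, Pow(z, -1))))
Y = 104 (Y = Add(Mul(92, Mul(Rational(1, 2), Pow(5, -1), Add(10, 5))), -34) = Add(Mul(92, Mul(Rational(1, 2), Rational(1, 5), 15)), -34) = Add(Mul(92, Rational(3, 2)), -34) = Add(138, -34) = 104)
k = 29169 (k = Add(5, Mul(-1, -29164)) = Add(5, 29164) = 29169)
Add(Y, Mul(-1, k)) = Add(104, Mul(-1, 29169)) = Add(104, -29169) = -29065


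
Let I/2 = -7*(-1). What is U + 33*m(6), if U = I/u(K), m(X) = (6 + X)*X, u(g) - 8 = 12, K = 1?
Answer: 23767/10 ≈ 2376.7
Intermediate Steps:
u(g) = 20 (u(g) = 8 + 12 = 20)
I = 14 (I = 2*(-7*(-1)) = 2*7 = 14)
m(X) = X*(6 + X)
U = 7/10 (U = 14/20 = 14*(1/20) = 7/10 ≈ 0.70000)
U + 33*m(6) = 7/10 + 33*(6*(6 + 6)) = 7/10 + 33*(6*12) = 7/10 + 33*72 = 7/10 + 2376 = 23767/10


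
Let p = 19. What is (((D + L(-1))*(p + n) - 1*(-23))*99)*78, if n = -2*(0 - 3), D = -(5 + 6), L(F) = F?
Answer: -2138994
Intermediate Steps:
D = -11 (D = -1*11 = -11)
n = 6 (n = -2*(-3) = 6)
(((D + L(-1))*(p + n) - 1*(-23))*99)*78 = (((-11 - 1)*(19 + 6) - 1*(-23))*99)*78 = ((-12*25 + 23)*99)*78 = ((-300 + 23)*99)*78 = -277*99*78 = -27423*78 = -2138994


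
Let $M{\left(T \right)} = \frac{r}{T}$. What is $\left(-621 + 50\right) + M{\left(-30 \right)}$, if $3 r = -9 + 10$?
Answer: $- \frac{51391}{90} \approx -571.01$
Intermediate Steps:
$r = \frac{1}{3}$ ($r = \frac{-9 + 10}{3} = \frac{1}{3} \cdot 1 = \frac{1}{3} \approx 0.33333$)
$M{\left(T \right)} = \frac{1}{3 T}$
$\left(-621 + 50\right) + M{\left(-30 \right)} = \left(-621 + 50\right) + \frac{1}{3 \left(-30\right)} = -571 + \frac{1}{3} \left(- \frac{1}{30}\right) = -571 - \frac{1}{90} = - \frac{51391}{90}$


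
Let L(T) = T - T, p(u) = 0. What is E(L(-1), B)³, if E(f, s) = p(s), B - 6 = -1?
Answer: 0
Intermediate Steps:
B = 5 (B = 6 - 1 = 5)
L(T) = 0
E(f, s) = 0
E(L(-1), B)³ = 0³ = 0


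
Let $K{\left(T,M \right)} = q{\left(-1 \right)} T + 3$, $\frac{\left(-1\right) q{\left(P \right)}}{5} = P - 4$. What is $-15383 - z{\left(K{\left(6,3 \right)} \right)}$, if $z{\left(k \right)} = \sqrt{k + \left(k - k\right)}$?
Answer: $-15383 - 3 \sqrt{17} \approx -15395.0$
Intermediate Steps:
$q{\left(P \right)} = 20 - 5 P$ ($q{\left(P \right)} = - 5 \left(P - 4\right) = - 5 \left(-4 + P\right) = 20 - 5 P$)
$K{\left(T,M \right)} = 3 + 25 T$ ($K{\left(T,M \right)} = \left(20 - -5\right) T + 3 = \left(20 + 5\right) T + 3 = 25 T + 3 = 3 + 25 T$)
$z{\left(k \right)} = \sqrt{k}$ ($z{\left(k \right)} = \sqrt{k + 0} = \sqrt{k}$)
$-15383 - z{\left(K{\left(6,3 \right)} \right)} = -15383 - \sqrt{3 + 25 \cdot 6} = -15383 - \sqrt{3 + 150} = -15383 - \sqrt{153} = -15383 - 3 \sqrt{17}$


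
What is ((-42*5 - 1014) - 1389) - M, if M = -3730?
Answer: 1117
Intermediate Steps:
((-42*5 - 1014) - 1389) - M = ((-42*5 - 1014) - 1389) - 1*(-3730) = ((-210 - 1014) - 1389) + 3730 = (-1224 - 1389) + 3730 = -2613 + 3730 = 1117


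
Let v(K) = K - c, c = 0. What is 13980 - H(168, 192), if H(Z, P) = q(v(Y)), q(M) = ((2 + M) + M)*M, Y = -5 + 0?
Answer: 13940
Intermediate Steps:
Y = -5
v(K) = K (v(K) = K - 1*0 = K + 0 = K)
q(M) = M*(2 + 2*M) (q(M) = (2 + 2*M)*M = M*(2 + 2*M))
H(Z, P) = 40 (H(Z, P) = 2*(-5)*(1 - 5) = 2*(-5)*(-4) = 40)
13980 - H(168, 192) = 13980 - 1*40 = 13980 - 40 = 13940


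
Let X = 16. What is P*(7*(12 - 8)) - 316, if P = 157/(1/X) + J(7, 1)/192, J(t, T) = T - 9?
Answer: 420113/6 ≈ 70019.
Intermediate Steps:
J(t, T) = -9 + T
P = 60287/24 (P = 157/(1/16) + (-9 + 1)/192 = 157/(1/16) - 8*1/192 = 157*16 - 1/24 = 2512 - 1/24 = 60287/24 ≈ 2512.0)
P*(7*(12 - 8)) - 316 = 60287*(7*(12 - 8))/24 - 316 = 60287*(7*4)/24 - 316 = (60287/24)*28 - 316 = 422009/6 - 316 = 420113/6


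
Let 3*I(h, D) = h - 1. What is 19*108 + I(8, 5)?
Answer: 6163/3 ≈ 2054.3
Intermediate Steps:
I(h, D) = -⅓ + h/3 (I(h, D) = (h - 1)/3 = (-1 + h)/3 = -⅓ + h/3)
19*108 + I(8, 5) = 19*108 + (-⅓ + (⅓)*8) = 2052 + (-⅓ + 8/3) = 2052 + 7/3 = 6163/3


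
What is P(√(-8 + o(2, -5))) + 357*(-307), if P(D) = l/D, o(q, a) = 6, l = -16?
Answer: -109599 + 8*I*√2 ≈ -1.096e+5 + 11.314*I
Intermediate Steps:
P(D) = -16/D
P(√(-8 + o(2, -5))) + 357*(-307) = -16/√(-8 + 6) + 357*(-307) = -16*(-I*√2/2) - 109599 = -(-8)*I*√2 - 109599 = 8*I*√2 - 109599 = -109599 + 8*I*√2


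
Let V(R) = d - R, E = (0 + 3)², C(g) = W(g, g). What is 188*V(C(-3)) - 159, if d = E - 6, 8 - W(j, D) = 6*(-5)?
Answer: -6739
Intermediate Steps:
W(j, D) = 38 (W(j, D) = 8 - 6*(-5) = 8 - 1*(-30) = 8 + 30 = 38)
C(g) = 38
E = 9 (E = 3² = 9)
d = 3 (d = 9 - 6 = 3)
V(R) = 3 - R
188*V(C(-3)) - 159 = 188*(3 - 1*38) - 159 = 188*(3 - 38) - 159 = 188*(-35) - 159 = -6580 - 159 = -6739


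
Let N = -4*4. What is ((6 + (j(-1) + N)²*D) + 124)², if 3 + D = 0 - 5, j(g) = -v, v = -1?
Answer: 2788900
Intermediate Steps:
N = -16
j(g) = 1 (j(g) = -1*(-1) = 1)
D = -8 (D = -3 + (0 - 5) = -3 - 5 = -8)
((6 + (j(-1) + N)²*D) + 124)² = ((6 + (1 - 16)²*(-8)) + 124)² = ((6 + (-15)²*(-8)) + 124)² = ((6 + 225*(-8)) + 124)² = ((6 - 1800) + 124)² = (-1794 + 124)² = (-1670)² = 2788900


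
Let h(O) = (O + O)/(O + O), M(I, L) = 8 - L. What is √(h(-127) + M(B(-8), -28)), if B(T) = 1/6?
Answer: √37 ≈ 6.0828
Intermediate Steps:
B(T) = ⅙
h(O) = 1 (h(O) = (2*O)/((2*O)) = (2*O)*(1/(2*O)) = 1)
√(h(-127) + M(B(-8), -28)) = √(1 + (8 - 1*(-28))) = √(1 + (8 + 28)) = √(1 + 36) = √37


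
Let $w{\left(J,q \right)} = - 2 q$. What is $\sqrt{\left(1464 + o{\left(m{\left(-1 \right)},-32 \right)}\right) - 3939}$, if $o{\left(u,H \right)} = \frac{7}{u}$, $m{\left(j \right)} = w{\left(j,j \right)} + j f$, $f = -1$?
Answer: $\frac{i \sqrt{22254}}{3} \approx 49.726 i$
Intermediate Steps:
$m{\left(j \right)} = - 3 j$ ($m{\left(j \right)} = - 2 j + j \left(-1\right) = - 2 j - j = - 3 j$)
$\sqrt{\left(1464 + o{\left(m{\left(-1 \right)},-32 \right)}\right) - 3939} = \sqrt{\left(1464 + \frac{7}{\left(-3\right) \left(-1\right)}\right) - 3939} = \sqrt{\left(1464 + \frac{7}{3}\right) - 3939} = \sqrt{\frac{4399}{3} - 3939} = \sqrt{- \frac{7418}{3}} = \frac{i \sqrt{22254}}{3}$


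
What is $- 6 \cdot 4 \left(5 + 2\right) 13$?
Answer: $-2184$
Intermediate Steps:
$- 6 \cdot 4 \left(5 + 2\right) 13 = - 6 \cdot 4 \cdot 7 \cdot 13 = \left(-6\right) 28 \cdot 13 = \left(-168\right) 13 = -2184$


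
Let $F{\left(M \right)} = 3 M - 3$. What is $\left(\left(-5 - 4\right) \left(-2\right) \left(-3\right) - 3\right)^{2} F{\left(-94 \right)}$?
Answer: $-925965$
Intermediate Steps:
$F{\left(M \right)} = -3 + 3 M$
$\left(\left(-5 - 4\right) \left(-2\right) \left(-3\right) - 3\right)^{2} F{\left(-94 \right)} = \left(\left(-5 - 4\right) \left(-2\right) \left(-3\right) - 3\right)^{2} \left(-3 + 3 \left(-94\right)\right) = \left(\left(-5 - 4\right) \left(-2\right) \left(-3\right) - 3\right)^{2} \left(-3 - 282\right) = \left(\left(-9\right) \left(-2\right) \left(-3\right) - 3\right)^{2} \left(-285\right) = \left(18 \left(-3\right) - 3\right)^{2} \left(-285\right) = \left(-54 - 3\right)^{2} \left(-285\right) = \left(-57\right)^{2} \left(-285\right) = 3249 \left(-285\right) = -925965$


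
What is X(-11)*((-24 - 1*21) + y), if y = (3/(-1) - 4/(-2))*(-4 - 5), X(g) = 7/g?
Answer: 252/11 ≈ 22.909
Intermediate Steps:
y = 9 (y = (3*(-1) - 4*(-1/2))*(-9) = (-3 + 2)*(-9) = -1*(-9) = 9)
X(-11)*((-24 - 1*21) + y) = (7/(-11))*((-24 - 1*21) + 9) = (7*(-1/11))*((-24 - 21) + 9) = -7*(-45 + 9)/11 = -7/11*(-36) = 252/11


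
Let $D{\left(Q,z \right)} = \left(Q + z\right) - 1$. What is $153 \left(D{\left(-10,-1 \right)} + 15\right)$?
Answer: $459$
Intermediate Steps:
$D{\left(Q,z \right)} = -1 + Q + z$
$153 \left(D{\left(-10,-1 \right)} + 15\right) = 153 \left(\left(-1 - 10 - 1\right) + 15\right) = 153 \left(-12 + 15\right) = 153 \cdot 3 = 459$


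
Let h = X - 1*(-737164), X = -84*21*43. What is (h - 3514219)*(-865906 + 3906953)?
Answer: -8675824273629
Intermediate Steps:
X = -75852 (X = -1764*43 = -75852)
h = 661312 (h = -75852 - 1*(-737164) = -75852 + 737164 = 661312)
(h - 3514219)*(-865906 + 3906953) = (661312 - 3514219)*(-865906 + 3906953) = -2852907*3041047 = -8675824273629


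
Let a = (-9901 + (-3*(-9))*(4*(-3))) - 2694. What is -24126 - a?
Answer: -11207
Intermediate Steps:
a = -12919 (a = (-9901 + 27*(-12)) - 2694 = (-9901 - 324) - 2694 = -10225 - 2694 = -12919)
-24126 - a = -24126 - 1*(-12919) = -24126 + 12919 = -11207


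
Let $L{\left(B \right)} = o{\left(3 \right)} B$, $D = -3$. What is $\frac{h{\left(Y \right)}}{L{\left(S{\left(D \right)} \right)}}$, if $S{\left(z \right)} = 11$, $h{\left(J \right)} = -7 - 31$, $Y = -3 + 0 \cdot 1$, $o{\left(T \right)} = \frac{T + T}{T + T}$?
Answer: $- \frac{38}{11} \approx -3.4545$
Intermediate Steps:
$o{\left(T \right)} = 1$ ($o{\left(T \right)} = \frac{2 T}{2 T} = 2 T \frac{1}{2 T} = 1$)
$Y = -3$ ($Y = -3 + 0 = -3$)
$h{\left(J \right)} = -38$ ($h{\left(J \right)} = -7 - 31 = -38$)
$L{\left(B \right)} = B$ ($L{\left(B \right)} = 1 B = B$)
$\frac{h{\left(Y \right)}}{L{\left(S{\left(D \right)} \right)}} = - \frac{38}{11}$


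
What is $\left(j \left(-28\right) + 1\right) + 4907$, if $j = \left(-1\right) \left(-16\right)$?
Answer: $4460$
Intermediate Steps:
$j = 16$
$\left(j \left(-28\right) + 1\right) + 4907 = \left(16 \left(-28\right) + 1\right) + 4907 = \left(-448 + 1\right) + 4907 = -447 + 4907 = 4460$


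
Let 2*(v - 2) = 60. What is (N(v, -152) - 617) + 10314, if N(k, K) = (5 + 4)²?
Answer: 9778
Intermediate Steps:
v = 32 (v = 2 + (½)*60 = 2 + 30 = 32)
N(k, K) = 81 (N(k, K) = 9² = 81)
(N(v, -152) - 617) + 10314 = (81 - 617) + 10314 = -536 + 10314 = 9778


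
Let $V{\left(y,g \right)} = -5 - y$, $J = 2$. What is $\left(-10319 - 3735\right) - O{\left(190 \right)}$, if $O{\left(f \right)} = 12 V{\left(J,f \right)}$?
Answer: $-13970$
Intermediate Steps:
$O{\left(f \right)} = -84$ ($O{\left(f \right)} = 12 \left(-5 - 2\right) = 12 \left(-7\right) = -84$)
$\left(-10319 - 3735\right) - O{\left(190 \right)} = \left(-10319 - 3735\right) - -84 = -14054 + 84 = -13970$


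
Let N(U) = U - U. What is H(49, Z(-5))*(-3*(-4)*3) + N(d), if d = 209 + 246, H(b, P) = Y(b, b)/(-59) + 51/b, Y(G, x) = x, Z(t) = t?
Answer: 21888/2891 ≈ 7.5711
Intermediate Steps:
H(b, P) = 51/b - b/59 (H(b, P) = b/(-59) + 51/b = b*(-1/59) + 51/b = -b/59 + 51/b = 51/b - b/59)
d = 455
N(U) = 0
H(49, Z(-5))*(-3*(-4)*3) + N(d) = (51/49 - 1/59*49)*(-3*(-4)*3) + 0 = (51*(1/49) - 49/59)*(12*3) + 0 = (51/49 - 49/59)*36 + 0 = (608/2891)*36 + 0 = 21888/2891 + 0 = 21888/2891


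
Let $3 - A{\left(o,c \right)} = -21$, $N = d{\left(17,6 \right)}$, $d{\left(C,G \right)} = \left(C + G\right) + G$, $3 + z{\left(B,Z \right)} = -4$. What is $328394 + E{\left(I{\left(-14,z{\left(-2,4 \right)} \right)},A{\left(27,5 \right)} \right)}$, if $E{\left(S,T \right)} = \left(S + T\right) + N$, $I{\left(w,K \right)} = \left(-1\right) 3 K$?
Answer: $328468$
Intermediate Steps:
$z{\left(B,Z \right)} = -7$ ($z{\left(B,Z \right)} = -3 - 4 = -7$)
$I{\left(w,K \right)} = - 3 K$
$d{\left(C,G \right)} = C + 2 G$
$N = 29$ ($N = 17 + 2 \cdot 6 = 17 + 12 = 29$)
$A{\left(o,c \right)} = 24$ ($A{\left(o,c \right)} = 3 - -21 = 3 + 21 = 24$)
$E{\left(S,T \right)} = 29 + S + T$ ($E{\left(S,T \right)} = \left(S + T\right) + 29 = 29 + S + T$)
$328394 + E{\left(I{\left(-14,z{\left(-2,4 \right)} \right)},A{\left(27,5 \right)} \right)} = 328394 + \left(29 - -21 + 24\right) = 328394 + \left(29 + 21 + 24\right) = 328394 + 74 = 328468$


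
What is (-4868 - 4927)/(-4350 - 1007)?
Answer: 9795/5357 ≈ 1.8284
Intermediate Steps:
(-4868 - 4927)/(-4350 - 1007) = -9795/(-5357) = -9795*(-1/5357) = 9795/5357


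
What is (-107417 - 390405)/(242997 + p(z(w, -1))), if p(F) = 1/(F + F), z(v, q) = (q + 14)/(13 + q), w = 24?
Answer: -6471686/3158967 ≈ -2.0487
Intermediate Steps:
z(v, q) = (14 + q)/(13 + q)
p(F) = 1/(2*F)
(-107417 - 390405)/(242997 + p(z(w, -1))) = (-107417 - 390405)/(242997 + 1/(2*(((14 - 1)/(13 - 1))))) = -497822/(242997 + 1/(2*((13/12)))) = -497822/(242997 + 1/(2*(((1/12)*13)))) = -497822/(242997 + 1/(2*(13/12))) = -497822/(242997 + (½)*(12/13)) = -497822/(242997 + 6/13) = -497822/3158967/13 = -497822*13/3158967 = -6471686/3158967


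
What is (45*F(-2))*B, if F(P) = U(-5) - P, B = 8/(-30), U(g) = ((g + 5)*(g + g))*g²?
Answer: -24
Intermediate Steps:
U(g) = 2*g³*(5 + g) (U(g) = ((5 + g)*(2*g))*g² = (2*g*(5 + g))*g² = 2*g³*(5 + g))
B = -4/15 (B = 8*(-1/30) = -4/15 ≈ -0.26667)
F(P) = -P (F(P) = 2*(-5)³*(5 - 5) - P = 2*(-125)*0 - P = 0 - P = -P)
(45*F(-2))*B = (45*(-1*(-2)))*(-4/15) = (45*2)*(-4/15) = 90*(-4/15) = -24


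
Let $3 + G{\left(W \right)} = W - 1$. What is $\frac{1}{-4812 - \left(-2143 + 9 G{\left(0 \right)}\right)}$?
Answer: $- \frac{1}{2633} \approx -0.00037979$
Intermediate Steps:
$G{\left(W \right)} = -4 + W$ ($G{\left(W \right)} = -3 + \left(W - 1\right) = -3 + \left(-1 + W\right) = -4 + W$)
$\frac{1}{-4812 - \left(-2143 + 9 G{\left(0 \right)}\right)} = \frac{1}{-4812 + \left(\left(- 9 \left(-4 + 0\right) + 5\right) + 2138\right)} = \frac{1}{-4812 + \left(\left(\left(-9\right) \left(-4\right) + 5\right) + 2138\right)} = \frac{1}{-4812 + \left(\left(36 + 5\right) + 2138\right)} = \frac{1}{-4812 + \left(41 + 2138\right)} = \frac{1}{-4812 + 2179} = \frac{1}{-2633} = - \frac{1}{2633}$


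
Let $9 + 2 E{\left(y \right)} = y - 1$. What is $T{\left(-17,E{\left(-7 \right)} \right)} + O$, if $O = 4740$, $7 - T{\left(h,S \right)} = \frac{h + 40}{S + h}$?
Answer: $\frac{242143}{51} \approx 4747.9$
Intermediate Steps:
$E{\left(y \right)} = -5 + \frac{y}{2}$ ($E{\left(y \right)} = - \frac{9}{2} + \frac{y - 1}{2} = - \frac{9}{2} + \frac{-1 + y}{2} = - \frac{9}{2} + \left(- \frac{1}{2} + \frac{y}{2}\right) = -5 + \frac{y}{2}$)
$T{\left(h,S \right)} = 7 - \frac{40 + h}{S + h}$ ($T{\left(h,S \right)} = 7 - \frac{h + 40}{S + h} = 7 - \frac{40 + h}{S + h}$)
$T{\left(-17,E{\left(-7 \right)} \right)} + O = \frac{-40 + 6 \left(-17\right) + 7 \left(-5 + \frac{1}{2} \left(-7\right)\right)}{\left(-5 + \frac{1}{2} \left(-7\right)\right) - 17} + 4740 = \frac{-40 - 102 + 7 \left(-5 - \frac{7}{2}\right)}{\left(-5 - \frac{7}{2}\right) - 17} + 4740 = \frac{-40 - 102 + 7 \left(- \frac{17}{2}\right)}{- \frac{17}{2} - 17} + 4740 = \frac{-40 - 102 - \frac{119}{2}}{- \frac{51}{2}} + 4740 = \left(- \frac{2}{51}\right) \left(- \frac{403}{2}\right) + 4740 = \frac{403}{51} + 4740 = \frac{242143}{51}$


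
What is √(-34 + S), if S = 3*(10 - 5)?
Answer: I*√19 ≈ 4.3589*I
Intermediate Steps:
S = 15 (S = 3*5 = 15)
√(-34 + S) = √(-34 + 15) = √(-19) = I*√19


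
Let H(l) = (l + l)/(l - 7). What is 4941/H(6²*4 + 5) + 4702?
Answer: 1051409/149 ≈ 7056.4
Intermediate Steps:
H(l) = 2*l/(-7 + l) (H(l) = (2*l)/(-7 + l) = 2*l/(-7 + l))
4941/H(6²*4 + 5) + 4702 = 4941/((2*(6²*4 + 5)/(-7 + (6²*4 + 5)))) + 4702 = 4941/((2*(36*4 + 5)/(-7 + (36*4 + 5)))) + 4702 = 4941/((2*(144 + 5)/(-7 + (144 + 5)))) + 4702 = 4941/((2*149/(-7 + 149))) + 4702 = 4941/((2*149/142)) + 4702 = 4941/((2*149*(1/142))) + 4702 = 4941/(149/71) + 4702 = 4941*(71/149) + 4702 = 350811/149 + 4702 = 1051409/149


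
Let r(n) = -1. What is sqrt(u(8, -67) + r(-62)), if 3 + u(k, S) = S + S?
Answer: I*sqrt(138) ≈ 11.747*I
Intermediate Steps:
u(k, S) = -3 + 2*S (u(k, S) = -3 + (S + S) = -3 + 2*S)
sqrt(u(8, -67) + r(-62)) = sqrt((-3 + 2*(-67)) - 1) = sqrt((-3 - 134) - 1) = sqrt(-137 - 1) = sqrt(-138) = I*sqrt(138)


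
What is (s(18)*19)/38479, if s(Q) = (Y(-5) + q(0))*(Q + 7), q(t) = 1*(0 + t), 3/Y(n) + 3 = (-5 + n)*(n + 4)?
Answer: 1425/269353 ≈ 0.0052905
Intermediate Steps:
Y(n) = 3/(-3 + (-5 + n)*(4 + n)) (Y(n) = 3/(-3 + (-5 + n)*(n + 4)) = 3/(-3 + (-5 + n)*(4 + n)))
q(t) = t (q(t) = 1*t = t)
s(Q) = 3 + 3*Q/7 (s(Q) = (3/(-23 + (-5)**2 - 1*(-5)) + 0)*(Q + 7) = (3/(-23 + 25 + 5) + 0)*(7 + Q) = (3/7 + 0)*(7 + Q) = 3*(7 + Q)/7 = 3 + 3*Q/7)
(s(18)*19)/38479 = ((3 + (3/7)*18)*19)/38479 = ((3 + 54/7)*19)*(1/38479) = ((75/7)*19)*(1/38479) = (1425/7)*(1/38479) = 1425/269353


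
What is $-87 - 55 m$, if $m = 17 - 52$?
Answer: $1838$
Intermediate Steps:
$m = -35$
$-87 - 55 m = -87 - -1925 = -87 + 1925 = 1838$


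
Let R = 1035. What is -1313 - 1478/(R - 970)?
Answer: -86823/65 ≈ -1335.7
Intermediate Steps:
-1313 - 1478/(R - 970) = -1313 - 1478/(1035 - 970) = -1313 - 1478/65 = -86823/65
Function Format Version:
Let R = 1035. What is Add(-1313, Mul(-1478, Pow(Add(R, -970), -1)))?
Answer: Rational(-86823, 65) ≈ -1335.7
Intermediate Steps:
Add(-1313, Mul(-1478, Pow(Add(R, -970), -1))) = Add(-1313, Mul(-1478, Pow(Add(1035, -970), -1))) = Add(-1313, Mul(-1478, Pow(65, -1))) = Add(-1313, Mul(-1478, Rational(1, 65))) = Add(-1313, Rational(-1478, 65)) = Rational(-86823, 65)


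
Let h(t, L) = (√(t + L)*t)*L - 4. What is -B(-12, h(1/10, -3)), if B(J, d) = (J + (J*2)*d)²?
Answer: -863208/125 - 3024*I*√290/25 ≈ -6905.7 - 2059.9*I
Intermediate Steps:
h(t, L) = -4 + L*t*√(L + t) (h(t, L) = (√(L + t)*t)*L - 4 = (t*√(L + t))*L - 4 = L*t*√(L + t) - 4 = -4 + L*t*√(L + t))
B(J, d) = (J + 2*J*d)² (B(J, d) = (J + (2*J)*d)² = (J + 2*J*d)²)
-B(-12, h(1/10, -3)) = -(-12)²*(1 + 2*(-4 - 3*√(-3 + 1/10)/10))² = -144*(1 + 2*(-4 - 3*⅒*√(-3 + ⅒)))² = -144*(1 + 2*(-4 - 3*⅒*√(-29/10)))² = -144*(1 + 2*(-4 - 3*⅒*I*√290/10))² = -144*(1 + 2*(-4 - 3*I*√290/100))² = -144*(1 + (-8 - 3*I*√290/50))² = -144*(-7 - 3*I*√290/50)²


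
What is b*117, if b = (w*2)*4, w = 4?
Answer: 3744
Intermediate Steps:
b = 32 (b = (4*2)*4 = 8*4 = 32)
b*117 = 32*117 = 3744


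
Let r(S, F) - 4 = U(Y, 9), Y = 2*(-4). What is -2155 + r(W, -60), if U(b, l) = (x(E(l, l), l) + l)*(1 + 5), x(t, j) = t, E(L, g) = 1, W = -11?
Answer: -2091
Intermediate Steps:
Y = -8
U(b, l) = 6 + 6*l (U(b, l) = (1 + l)*(1 + 5) = (1 + l)*6 = 6 + 6*l)
r(S, F) = 64 (r(S, F) = 4 + (6 + 6*9) = 4 + (6 + 54) = 4 + 60 = 64)
-2155 + r(W, -60) = -2155 + 64 = -2091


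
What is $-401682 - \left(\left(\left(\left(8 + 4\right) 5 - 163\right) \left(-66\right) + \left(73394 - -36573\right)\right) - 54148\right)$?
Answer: $-464299$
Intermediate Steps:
$-401682 - \left(\left(\left(\left(8 + 4\right) 5 - 163\right) \left(-66\right) + \left(73394 - -36573\right)\right) - 54148\right) = -401682 - \left(\left(\left(12 \cdot 5 - 163\right) \left(-66\right) + \left(73394 + 36573\right)\right) - 54148\right) = -401682 - \left(\left(\left(60 - 163\right) \left(-66\right) + 109967\right) - 54148\right) = -401682 - \left(\left(\left(-103\right) \left(-66\right) + 109967\right) - 54148\right) = -401682 - \left(\left(6798 + 109967\right) - 54148\right) = -401682 - \left(116765 - 54148\right) = -401682 - 62617 = -464299$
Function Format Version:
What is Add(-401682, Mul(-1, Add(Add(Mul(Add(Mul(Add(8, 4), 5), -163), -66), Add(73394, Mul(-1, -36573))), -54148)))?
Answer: -464299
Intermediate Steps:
Add(-401682, Mul(-1, Add(Add(Mul(Add(Mul(Add(8, 4), 5), -163), -66), Add(73394, Mul(-1, -36573))), -54148))) = Add(-401682, Mul(-1, Add(Add(Mul(Add(Mul(12, 5), -163), -66), Add(73394, 36573)), -54148))) = Add(-401682, Mul(-1, Add(Add(Mul(Add(60, -163), -66), 109967), -54148))) = Add(-401682, Mul(-1, Add(Add(Mul(-103, -66), 109967), -54148))) = Add(-401682, Mul(-1, Add(Add(6798, 109967), -54148))) = Add(-401682, Mul(-1, Add(116765, -54148))) = Add(-401682, Mul(-1, 62617)) = Add(-401682, -62617) = -464299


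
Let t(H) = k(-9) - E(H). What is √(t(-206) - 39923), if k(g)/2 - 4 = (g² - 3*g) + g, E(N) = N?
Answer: I*√39511 ≈ 198.77*I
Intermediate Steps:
k(g) = 8 - 4*g + 2*g² (k(g) = 8 + 2*((g² - 3*g) + g) = 8 + 2*(g² - 2*g) = 8 + (-4*g + 2*g²) = 8 - 4*g + 2*g²)
t(H) = 206 - H (t(H) = (8 - 4*(-9) + 2*(-9)²) - H = (8 + 36 + 2*81) - H = (8 + 36 + 162) - H = 206 - H)
√(t(-206) - 39923) = √((206 - 1*(-206)) - 39923) = √((206 + 206) - 39923) = √(412 - 39923) = √(-39511) = I*√39511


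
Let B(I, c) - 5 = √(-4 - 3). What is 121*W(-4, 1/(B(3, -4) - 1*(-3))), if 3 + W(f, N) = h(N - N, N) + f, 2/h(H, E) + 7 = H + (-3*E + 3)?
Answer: 363*(-10*√7 + 87*I)/(-35*I + 4*√7) ≈ -902.75 - 1.4367*I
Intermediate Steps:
B(I, c) = 5 + I*√7 (B(I, c) = 5 + √(-4 - 3) = 5 + √(-7) = 5 + I*√7)
h(H, E) = 2/(-4 + H - 3*E) (h(H, E) = 2/(-7 + (H + (-3*E + 3))) = 2/(-7 + (H + (3 - 3*E))) = 2/(-7 + (3 + H - 3*E)) = 2/(-4 + H - 3*E))
W(f, N) = -3 + f - 2/(4 + 3*N) (W(f, N) = -3 + (-2/(4 - (N - N) + 3*N) + f) = -3 + (-2/(4 - 1*0 + 3*N) + f) = -3 + (-2/(4 + 0 + 3*N) + f) = -3 + (-2/(4 + 3*N) + f) = -3 + (f - 2/(4 + 3*N)) = -3 + f - 2/(4 + 3*N))
121*W(-4, 1/(B(3, -4) - 1*(-3))) = 121*((-2 + (-3 - 4)*(4 + 3/((5 + I*√7) - 1*(-3))))/(4 + 3/((5 + I*√7) - 1*(-3)))) = 121*((-2 - 7*(4 + 3/((5 + I*√7) + 3)))/(4 + 3/((5 + I*√7) + 3))) = 121*((-2 - 7*(4 + 3/(8 + I*√7)))/(4 + 3/(8 + I*√7))) = 121*((-2 + (-28 - 21/(8 + I*√7)))/(4 + 3/(8 + I*√7))) = 121*((-30 - 21/(8 + I*√7))/(4 + 3/(8 + I*√7))) = 121*(-30 - 21/(8 + I*√7))/(4 + 3/(8 + I*√7))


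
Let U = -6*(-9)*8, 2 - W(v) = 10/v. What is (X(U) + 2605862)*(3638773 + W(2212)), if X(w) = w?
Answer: 5244495743251315/553 ≈ 9.4837e+12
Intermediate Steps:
W(v) = 2 - 10/v
U = 432 (U = 54*8 = 432)
(X(U) + 2605862)*(3638773 + W(2212)) = (432 + 2605862)*(3638773 + (2 - 10/2212)) = 2606294*(3638773 + (2 - 10*1/2212)) = 2606294*(3638773 + (2 - 5/1106)) = 2606294*(3638773 + 2207/1106) = 2606294*(4024485145/1106) = 5244495743251315/553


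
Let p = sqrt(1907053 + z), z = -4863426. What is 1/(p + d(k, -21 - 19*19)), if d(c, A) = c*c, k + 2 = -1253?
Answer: 1575025/2480706706998 - I*sqrt(2956373)/2480706706998 ≈ 6.3491e-7 - 6.9311e-10*I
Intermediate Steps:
k = -1255 (k = -2 - 1253 = -1255)
d(c, A) = c**2
p = I*sqrt(2956373) (p = sqrt(1907053 - 4863426) = sqrt(-2956373) = I*sqrt(2956373) ≈ 1719.4*I)
1/(p + d(k, -21 - 19*19)) = 1/(I*sqrt(2956373) + (-1255)**2) = 1/(I*sqrt(2956373) + 1575025) = 1/(1575025 + I*sqrt(2956373))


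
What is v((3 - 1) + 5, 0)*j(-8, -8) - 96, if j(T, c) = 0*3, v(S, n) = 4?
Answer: -96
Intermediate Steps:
j(T, c) = 0
v((3 - 1) + 5, 0)*j(-8, -8) - 96 = 4*0 - 96 = 0 - 96 = -96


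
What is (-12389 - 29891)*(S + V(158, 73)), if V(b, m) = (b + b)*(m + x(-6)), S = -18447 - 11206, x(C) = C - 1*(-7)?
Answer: 265053320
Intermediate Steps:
x(C) = 7 + C (x(C) = C + 7 = 7 + C)
S = -29653
V(b, m) = 2*b*(1 + m) (V(b, m) = (b + b)*(m + (7 - 6)) = (2*b)*(m + 1) = (2*b)*(1 + m) = 2*b*(1 + m))
(-12389 - 29891)*(S + V(158, 73)) = (-12389 - 29891)*(-29653 + 2*158*(1 + 73)) = -42280*(-29653 + 2*158*74) = -42280*(-29653 + 23384) = -42280*(-6269) = 265053320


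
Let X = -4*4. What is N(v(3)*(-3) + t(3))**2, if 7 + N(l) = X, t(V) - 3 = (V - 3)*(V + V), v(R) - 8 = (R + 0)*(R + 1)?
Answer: 529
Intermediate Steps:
v(R) = 8 + R*(1 + R) (v(R) = 8 + (R + 0)*(R + 1) = 8 + R*(1 + R))
t(V) = 3 + 2*V*(-3 + V) (t(V) = 3 + (V - 3)*(V + V) = 3 + (-3 + V)*(2*V) = 3 + 2*V*(-3 + V))
X = -16
N(l) = -23 (N(l) = -7 - 16 = -23)
N(v(3)*(-3) + t(3))**2 = (-23)**2 = 529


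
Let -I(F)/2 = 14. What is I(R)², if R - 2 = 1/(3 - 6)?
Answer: 784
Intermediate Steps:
R = 5/3 (R = 2 + 1/(3 - 6) = 2 + 1/(-3) = 2 - ⅓ = 5/3 ≈ 1.6667)
I(F) = -28 (I(F) = -2*14 = -28)
I(R)² = (-28)² = 784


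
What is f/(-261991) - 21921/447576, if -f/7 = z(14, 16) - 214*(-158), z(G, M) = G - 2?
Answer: 33409523219/39086961272 ≈ 0.85475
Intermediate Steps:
z(G, M) = -2 + G
f = -236768 (f = -7*((-2 + 14) - 214*(-158)) = -7*(12 + 33812) = -7*33824 = -236768)
f/(-261991) - 21921/447576 = -236768/(-261991) - 21921/447576 = -236768*(-1/261991) - 21921*1/447576 = 236768/261991 - 7307/149192 = 33409523219/39086961272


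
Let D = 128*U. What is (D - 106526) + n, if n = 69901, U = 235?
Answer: -6545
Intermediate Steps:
D = 30080 (D = 128*235 = 30080)
(D - 106526) + n = (30080 - 106526) + 69901 = -76446 + 69901 = -6545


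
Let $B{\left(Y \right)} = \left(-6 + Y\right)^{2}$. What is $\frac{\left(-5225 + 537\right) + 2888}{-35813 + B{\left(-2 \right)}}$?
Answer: $\frac{1800}{35749} \approx 0.050351$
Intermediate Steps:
$\frac{\left(-5225 + 537\right) + 2888}{-35813 + B{\left(-2 \right)}} = \frac{\left(-5225 + 537\right) + 2888}{-35813 + \left(-6 - 2\right)^{2}} = \frac{-4688 + 2888}{-35813 + \left(-8\right)^{2}} = - \frac{1800}{-35813 + 64} = - \frac{1800}{-35749} = \left(-1800\right) \left(- \frac{1}{35749}\right) = \frac{1800}{35749}$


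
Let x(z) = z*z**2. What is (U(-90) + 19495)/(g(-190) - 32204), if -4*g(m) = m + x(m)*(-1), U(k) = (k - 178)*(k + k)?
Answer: -135470/3493813 ≈ -0.038774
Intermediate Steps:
x(z) = z**3
U(k) = 2*k*(-178 + k) (U(k) = (-178 + k)*(2*k) = 2*k*(-178 + k))
g(m) = -m/4 + m**3/4 (g(m) = -(m + m**3*(-1))/4 = -(m - m**3)/4 = -m/4 + m**3/4)
(U(-90) + 19495)/(g(-190) - 32204) = (2*(-90)*(-178 - 90) + 19495)/((1/4)*(-190)*(-1 + (-190)**2) - 32204) = (2*(-90)*(-268) + 19495)/((1/4)*(-190)*(-1 + 36100) - 32204) = (48240 + 19495)/((1/4)*(-190)*36099 - 32204) = 67735/(-3429405/2 - 32204) = 67735/(-3493813/2) = 67735*(-2/3493813) = -135470/3493813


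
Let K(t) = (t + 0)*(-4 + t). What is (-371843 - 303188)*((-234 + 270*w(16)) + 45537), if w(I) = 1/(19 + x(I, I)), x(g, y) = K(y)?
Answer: -6452758360293/211 ≈ -3.0582e+10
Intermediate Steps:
K(t) = t*(-4 + t)
x(g, y) = y*(-4 + y)
w(I) = 1/(19 + I*(-4 + I))
(-371843 - 303188)*((-234 + 270*w(16)) + 45537) = (-371843 - 303188)*((-234 + 270/(19 + 16*(-4 + 16))) + 45537) = -675031*((-234 + 270/(19 + 16*12)) + 45537) = -675031*((-234 + 270/(19 + 192)) + 45537) = -675031*((-234 + 270/211) + 45537) = -675031*(-49104/211 + 45537) = -675031*9559203/211 = -6452758360293/211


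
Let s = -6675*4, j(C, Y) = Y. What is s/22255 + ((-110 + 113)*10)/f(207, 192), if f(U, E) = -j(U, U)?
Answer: -412970/307119 ≈ -1.3447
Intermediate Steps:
f(U, E) = -U
s = -26700
s/22255 + ((-110 + 113)*10)/f(207, 192) = -26700/22255 + ((-110 + 113)*10)/((-1*207)) = -26700*1/22255 + (3*10)/(-207) = -5340/4451 + 30*(-1/207) = -5340/4451 - 10/69 = -412970/307119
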